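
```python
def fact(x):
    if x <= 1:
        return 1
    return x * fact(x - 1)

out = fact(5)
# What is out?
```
Call trace:
fact(x=5)
  fact(x=4)
    fact(x=3)
      fact(x=2)
        fact(x=1)
        -> return 1
      -> return 2
    -> return 6
  -> return 24
-> return 120

Final answer: 120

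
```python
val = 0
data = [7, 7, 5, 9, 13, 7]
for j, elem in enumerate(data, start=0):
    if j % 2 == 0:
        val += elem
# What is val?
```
Trace:
  val=0
  val=7, j=0, elem=7
  val=7, j=1, elem=7
  val=12, j=2, elem=5
  val=12, j=3, elem=9
  val=25, j=4, elem=13
  val=25, j=5, elem=7

Final answer: 25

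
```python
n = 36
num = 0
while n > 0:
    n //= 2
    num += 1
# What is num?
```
Trace:
  n=36
  n=36, num=0
  n=18, num=1
  n=9, num=2
  n=4, num=3
  n=2, num=4
  n=1, num=5
  n=0, num=6

Final answer: 6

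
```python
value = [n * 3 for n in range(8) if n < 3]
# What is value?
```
Trace:
  n=0
  n=1
  n=2
  n=3
  n=4
  n=5
  n=6
  n=7
  value=[0, 3, 6]

Final answer: [0, 3, 6]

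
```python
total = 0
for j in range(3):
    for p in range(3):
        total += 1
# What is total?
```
Trace:
  total=0
  total=1, j=0, p=0
  total=2, j=0, p=1
  total=3, j=0, p=2
  total=4, j=1, p=0
  total=5, j=1, p=1
  total=6, j=1, p=2
  total=7, j=2, p=0
  total=8, j=2, p=1
  total=9, j=2, p=2

Final answer: 9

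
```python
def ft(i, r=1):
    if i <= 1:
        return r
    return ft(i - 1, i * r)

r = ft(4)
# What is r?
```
Call trace:
ft(i=4, r=1)
  ft(i=3, r=4)
    ft(i=2, r=12)
      ft(i=1, r=24)
      -> return 24
    -> return 24
  -> return 24
-> return 24

Final answer: 24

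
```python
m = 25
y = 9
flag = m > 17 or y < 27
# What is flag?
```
Trace:
  m=25
  m=25, y=9
  m=25, y=9, flag=True

Final answer: True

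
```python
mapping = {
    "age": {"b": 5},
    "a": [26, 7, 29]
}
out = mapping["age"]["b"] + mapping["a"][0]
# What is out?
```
Trace:
  mapping={'age': {'b': 5}, 'a': [26, 7, 29]}
  mapping={'age': {'b': 5}, 'a': [26, 7, 29]}, out=31

Final answer: 31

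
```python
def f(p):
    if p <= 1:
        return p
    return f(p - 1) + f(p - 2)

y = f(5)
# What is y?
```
Call trace (a repeated sub-call is expanded the first time; later identical calls just restate its return value):
f(p=5)
  f(p=4)
    f(p=3)
      f(p=2)
        f(p=1)
        -> return 1
        f(p=0)
        -> return 0
      -> return 1
      f(p=1)
      -> return 1
    -> return 2
    f(p=2) -> return 1  (same call as traced above)
  -> return 3
  f(p=3) -> return 2  (same call as traced above)
-> return 5

Final answer: 5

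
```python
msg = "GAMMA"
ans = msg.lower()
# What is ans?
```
Trace:
  msg='GAMMA'
  msg='GAMMA', ans='gamma'

Final answer: 'gamma'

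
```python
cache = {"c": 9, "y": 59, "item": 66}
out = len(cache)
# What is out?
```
Trace:
  cache={'c': 9, 'y': 59, 'item': 66}
  cache={'c': 9, 'y': 59, 'item': 66}, out=3

Final answer: 3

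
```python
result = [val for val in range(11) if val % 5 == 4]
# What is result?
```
Trace:
  val=0
  val=1
  val=2
  val=3
  val=4
  val=5
  val=6
  val=7
  val=8
  val=9
  val=10
  result=[4, 9]

Final answer: [4, 9]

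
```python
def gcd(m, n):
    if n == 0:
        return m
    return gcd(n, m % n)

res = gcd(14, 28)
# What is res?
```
Call trace:
gcd(m=14, n=28)
  gcd(m=28, n=14)
    gcd(m=14, n=0)
    -> return 14
  -> return 14
-> return 14

Final answer: 14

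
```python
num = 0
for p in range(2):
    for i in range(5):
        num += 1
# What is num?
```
Trace:
  num=0
  num=1, p=0, i=0
  num=2, p=0, i=1
  num=3, p=0, i=2
  num=4, p=0, i=3
  num=5, p=0, i=4
  num=6, p=1, i=0
  num=7, p=1, i=1
  num=8, p=1, i=2
  num=9, p=1, i=3
  num=10, p=1, i=4

Final answer: 10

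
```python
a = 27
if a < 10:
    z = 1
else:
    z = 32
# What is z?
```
Trace:
  a=27
  a=27, z=32

Final answer: 32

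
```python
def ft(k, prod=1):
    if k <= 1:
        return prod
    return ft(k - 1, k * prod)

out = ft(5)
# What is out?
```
Call trace:
ft(k=5, prod=1)
  ft(k=4, prod=5)
    ft(k=3, prod=20)
      ft(k=2, prod=60)
        ft(k=1, prod=120)
        -> return 120
      -> return 120
    -> return 120
  -> return 120
-> return 120

Final answer: 120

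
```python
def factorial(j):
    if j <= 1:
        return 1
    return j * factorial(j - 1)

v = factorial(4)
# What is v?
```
Call trace:
factorial(j=4)
  factorial(j=3)
    factorial(j=2)
      factorial(j=1)
      -> return 1
    -> return 2
  -> return 6
-> return 24

Final answer: 24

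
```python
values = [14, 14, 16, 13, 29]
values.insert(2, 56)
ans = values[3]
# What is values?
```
Trace:
  values=[14, 14, 16, 13, 29]
  values=[14, 14, 56, 16, 13, 29]
  values=[14, 14, 56, 16, 13, 29], ans=16

Final answer: [14, 14, 56, 16, 13, 29]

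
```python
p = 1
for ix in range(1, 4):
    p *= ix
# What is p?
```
Trace:
  p=1
  p=1, ix=1
  p=2, ix=2
  p=6, ix=3

Final answer: 6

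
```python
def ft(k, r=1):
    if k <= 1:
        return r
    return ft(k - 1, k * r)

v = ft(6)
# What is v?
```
Call trace:
ft(k=6, r=1)
  ft(k=5, r=6)
    ft(k=4, r=30)
      ft(k=3, r=120)
        ft(k=2, r=360)
          ft(k=1, r=720)
          -> return 720
        -> return 720
      -> return 720
    -> return 720
  -> return 720
-> return 720

Final answer: 720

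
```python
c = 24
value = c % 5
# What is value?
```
Trace:
  c=24
  c=24, value=4

Final answer: 4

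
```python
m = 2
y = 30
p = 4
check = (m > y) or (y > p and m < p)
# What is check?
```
Trace:
  m=2
  m=2, y=30
  m=2, y=30, p=4
  m=2, y=30, p=4, check=True

Final answer: True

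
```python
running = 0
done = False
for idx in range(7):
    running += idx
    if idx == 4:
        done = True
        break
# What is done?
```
Trace:
  running=0
  running=0, done=False
  running=0, done=False, idx=0
  running=1, done=False, idx=1
  running=3, done=False, idx=2
  running=6, done=False, idx=3
  running=10, done=True, idx=4

Final answer: True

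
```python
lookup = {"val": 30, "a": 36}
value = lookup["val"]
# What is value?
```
Trace:
  lookup={'val': 30, 'a': 36}
  lookup={'val': 30, 'a': 36}, value=30

Final answer: 30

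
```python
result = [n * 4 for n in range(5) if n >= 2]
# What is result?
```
Trace:
  n=0
  n=1
  n=2
  n=3
  n=4
  result=[8, 12, 16]

Final answer: [8, 12, 16]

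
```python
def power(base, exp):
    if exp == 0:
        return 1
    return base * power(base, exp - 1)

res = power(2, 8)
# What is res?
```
Call trace:
power(base=2, exp=8)
  power(base=2, exp=7)
    power(base=2, exp=6)
      power(base=2, exp=5)
        power(base=2, exp=4)
          power(base=2, exp=3)
            power(base=2, exp=2)
              power(base=2, exp=1)
                power(base=2, exp=0)
                -> return 1
              -> return 2
            -> return 4
          -> return 8
        -> return 16
      -> return 32
    -> return 64
  -> return 128
-> return 256

Final answer: 256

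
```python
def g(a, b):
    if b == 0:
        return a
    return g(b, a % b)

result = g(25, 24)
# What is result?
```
Call trace:
g(a=25, b=24)
  g(a=24, b=1)
    g(a=1, b=0)
    -> return 1
  -> return 1
-> return 1

Final answer: 1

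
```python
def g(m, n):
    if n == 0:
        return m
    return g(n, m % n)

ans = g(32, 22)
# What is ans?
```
Call trace:
g(m=32, n=22)
  g(m=22, n=10)
    g(m=10, n=2)
      g(m=2, n=0)
      -> return 2
    -> return 2
  -> return 2
-> return 2

Final answer: 2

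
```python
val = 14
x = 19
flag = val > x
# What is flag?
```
Trace:
  val=14
  val=14, x=19
  val=14, x=19, flag=False

Final answer: False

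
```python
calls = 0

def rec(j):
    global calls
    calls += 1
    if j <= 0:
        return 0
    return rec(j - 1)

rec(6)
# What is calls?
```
Call trace:
rec(j=6)
  rec(j=5)
    rec(j=4)
      rec(j=3)
        rec(j=2)
          rec(j=1)
            rec(j=0)
            -> return 0
          -> return 0
        -> return 0
      -> return 0
    -> return 0
  -> return 0
-> return 0

calls is incremented once per call. rec is entered once for each j = 6, 5, 4, 3, 2, 1, 0 (the j <= 0 call returns without recursing), i.e. 6 + 1 calls.
calls = 7

Final answer: 7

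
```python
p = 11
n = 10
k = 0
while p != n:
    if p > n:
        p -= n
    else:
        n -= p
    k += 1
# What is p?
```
Trace:
  p=11
  p=11, n=10
  p=11, n=10, k=0
  p=1, n=10, k=1
  p=1, n=9, k=2
  p=1, n=8, k=3
  p=1, n=7, k=4
  p=1, n=6, k=5
  p=1, n=5, k=6
  p=1, n=4, k=7
  p=1, n=3, k=8
  p=1, n=2, k=9
  p=1, n=1, k=10

Final answer: 1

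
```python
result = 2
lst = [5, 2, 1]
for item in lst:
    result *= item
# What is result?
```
Trace:
  result=2
  result=10, item=5
  result=20, item=2
  result=20, item=1

Final answer: 20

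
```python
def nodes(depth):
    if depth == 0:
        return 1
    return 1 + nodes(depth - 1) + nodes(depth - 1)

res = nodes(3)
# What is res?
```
Call trace (a repeated sub-call is expanded the first time; later identical calls just restate its return value):
nodes(depth=3)
  nodes(depth=2)
    nodes(depth=1)
      nodes(depth=0)
      -> return 1
      nodes(depth=0)
      -> return 1
    -> return 3
    nodes(depth=1) -> return 3  (same call as traced above)
  -> return 7
  nodes(depth=2) -> return 7  (same call as traced above)
-> return 15

Final answer: 15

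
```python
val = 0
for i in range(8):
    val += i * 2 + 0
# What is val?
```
Trace:
  val=0
  val=0, i=0
  val=2, i=1
  val=6, i=2
  val=12, i=3
  val=20, i=4
  val=30, i=5
  val=42, i=6
  val=56, i=7

Final answer: 56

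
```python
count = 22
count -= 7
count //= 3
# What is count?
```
Trace:
  count=22
  count=15
  count=5

Final answer: 5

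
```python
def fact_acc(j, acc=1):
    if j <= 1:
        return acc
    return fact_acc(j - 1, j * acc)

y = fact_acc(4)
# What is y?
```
Call trace:
fact_acc(j=4, acc=1)
  fact_acc(j=3, acc=4)
    fact_acc(j=2, acc=12)
      fact_acc(j=1, acc=24)
      -> return 24
    -> return 24
  -> return 24
-> return 24

Final answer: 24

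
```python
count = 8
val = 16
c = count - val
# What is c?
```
Trace:
  count=8
  count=8, val=16
  count=8, val=16, c=-8

Final answer: -8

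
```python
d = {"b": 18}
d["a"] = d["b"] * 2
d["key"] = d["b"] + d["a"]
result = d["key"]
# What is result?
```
Trace:
  d={'b': 18}
  d={'b': 18, 'a': 36}
  d={'b': 18, 'a': 36, 'key': 54}
  d={'b': 18, 'a': 36, 'key': 54}, result=54

Final answer: 54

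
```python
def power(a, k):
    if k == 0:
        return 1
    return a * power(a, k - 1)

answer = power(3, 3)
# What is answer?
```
Call trace:
power(a=3, k=3)
  power(a=3, k=2)
    power(a=3, k=1)
      power(a=3, k=0)
      -> return 1
    -> return 3
  -> return 9
-> return 27

Final answer: 27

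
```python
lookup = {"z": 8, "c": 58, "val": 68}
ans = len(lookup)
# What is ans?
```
Trace:
  lookup={'z': 8, 'c': 58, 'val': 68}
  lookup={'z': 8, 'c': 58, 'val': 68}, ans=3

Final answer: 3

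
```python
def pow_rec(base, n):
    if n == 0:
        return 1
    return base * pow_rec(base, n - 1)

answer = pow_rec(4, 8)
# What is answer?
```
Call trace:
pow_rec(base=4, n=8)
  pow_rec(base=4, n=7)
    pow_rec(base=4, n=6)
      pow_rec(base=4, n=5)
        pow_rec(base=4, n=4)
          pow_rec(base=4, n=3)
            pow_rec(base=4, n=2)
              pow_rec(base=4, n=1)
                pow_rec(base=4, n=0)
                -> return 1
              -> return 4
            -> return 16
          -> return 64
        -> return 256
      -> return 1024
    -> return 4096
  -> return 16384
-> return 65536

Final answer: 65536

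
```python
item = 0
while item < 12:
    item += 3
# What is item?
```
Trace:
  item=0
  item=3
  item=6
  item=9
  item=12

Final answer: 12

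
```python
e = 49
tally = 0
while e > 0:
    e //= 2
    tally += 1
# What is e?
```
Trace:
  e=49
  e=49, tally=0
  e=24, tally=1
  e=12, tally=2
  e=6, tally=3
  e=3, tally=4
  e=1, tally=5
  e=0, tally=6

Final answer: 0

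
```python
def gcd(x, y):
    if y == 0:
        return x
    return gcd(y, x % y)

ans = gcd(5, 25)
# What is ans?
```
Call trace:
gcd(x=5, y=25)
  gcd(x=25, y=5)
    gcd(x=5, y=0)
    -> return 5
  -> return 5
-> return 5

Final answer: 5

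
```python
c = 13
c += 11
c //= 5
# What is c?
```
Trace:
  c=13
  c=24
  c=4

Final answer: 4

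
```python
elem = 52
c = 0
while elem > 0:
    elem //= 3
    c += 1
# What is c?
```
Trace:
  elem=52
  elem=52, c=0
  elem=17, c=1
  elem=5, c=2
  elem=1, c=3
  elem=0, c=4

Final answer: 4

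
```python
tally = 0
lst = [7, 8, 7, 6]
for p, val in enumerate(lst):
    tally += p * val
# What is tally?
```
Trace:
  tally=0
  tally=0, p=0, val=7
  tally=8, p=1, val=8
  tally=22, p=2, val=7
  tally=40, p=3, val=6

Final answer: 40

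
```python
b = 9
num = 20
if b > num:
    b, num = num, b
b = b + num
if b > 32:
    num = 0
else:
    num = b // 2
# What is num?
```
Trace:
  b=9
  b=9, num=20
  b=9, num=20
  b=29, num=20
  b=29, num=14

Final answer: 14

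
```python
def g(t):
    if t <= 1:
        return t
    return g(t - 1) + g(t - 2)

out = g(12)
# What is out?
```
Call trace (a repeated sub-call is expanded the first time; later identical calls just restate its return value):
g(t=12)
  g(t=11)
    g(t=10)
      g(t=9)
        g(t=8)
          g(t=7)
            g(t=6)
              g(t=5)
                g(t=4)
                  g(t=3)
                    g(t=2)
                      g(t=1)
                      -> return 1
                      g(t=0)
                      -> return 0
                    -> return 1
                    g(t=1)
                    -> return 1
                  -> return 2
                  g(t=2) -> return 1  (same call as traced above)
                -> return 3
                g(t=3) -> return 2  (same call as traced above)
              -> return 5
              g(t=4) -> return 3  (same call as traced above)
            -> return 8
            g(t=5) -> return 5  (same call as traced above)
          -> return 13
          g(t=6) -> return 8  (same call as traced above)
        -> return 21
        g(t=7) -> return 13  (same call as traced above)
      -> return 34
      g(t=8) -> return 21  (same call as traced above)
    -> return 55
    g(t=9) -> return 34  (same call as traced above)
  -> return 89
  g(t=10) -> return 55  (same call as traced above)
-> return 144

Final answer: 144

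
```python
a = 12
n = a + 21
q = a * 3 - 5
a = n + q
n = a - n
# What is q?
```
Trace:
  a=12
  a=12, n=33
  a=12, n=33, q=31
  a=64, n=33, q=31
  a=64, n=31, q=31

Final answer: 31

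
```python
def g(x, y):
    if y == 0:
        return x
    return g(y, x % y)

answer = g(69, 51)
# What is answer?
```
Call trace:
g(x=69, y=51)
  g(x=51, y=18)
    g(x=18, y=15)
      g(x=15, y=3)
        g(x=3, y=0)
        -> return 3
      -> return 3
    -> return 3
  -> return 3
-> return 3

Final answer: 3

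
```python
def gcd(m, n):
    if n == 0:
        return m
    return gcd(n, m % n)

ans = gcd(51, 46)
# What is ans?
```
Call trace:
gcd(m=51, n=46)
  gcd(m=46, n=5)
    gcd(m=5, n=1)
      gcd(m=1, n=0)
      -> return 1
    -> return 1
  -> return 1
-> return 1

Final answer: 1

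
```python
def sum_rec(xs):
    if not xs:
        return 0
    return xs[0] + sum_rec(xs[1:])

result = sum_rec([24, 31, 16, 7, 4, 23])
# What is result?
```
Call trace:
sum_rec(xs=[24, 31, 16, 7, 4, 23])
  sum_rec(xs=[31, 16, 7, 4, 23])
    sum_rec(xs=[16, 7, 4, 23])
      sum_rec(xs=[7, 4, 23])
        sum_rec(xs=[4, 23])
          sum_rec(xs=[23])
            sum_rec(xs=[])
            -> return 0
          -> return 23
        -> return 27
      -> return 34
    -> return 50
  -> return 81
-> return 105

Final answer: 105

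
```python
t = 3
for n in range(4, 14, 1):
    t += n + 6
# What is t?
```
Trace:
  t=3
  t=13, n=4
  t=24, n=5
  t=36, n=6
  t=49, n=7
  t=63, n=8
  t=78, n=9
  t=94, n=10
  t=111, n=11
  t=129, n=12
  t=148, n=13

Final answer: 148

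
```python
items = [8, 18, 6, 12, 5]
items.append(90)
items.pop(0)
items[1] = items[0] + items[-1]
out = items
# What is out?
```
Trace:
  items=[8, 18, 6, 12, 5]
  items=[8, 18, 6, 12, 5, 90]
  items=[18, 6, 12, 5, 90]
  items=[18, 108, 12, 5, 90]
  items=[18, 108, 12, 5, 90], out=[18, 108, 12, 5, 90]

Final answer: [18, 108, 12, 5, 90]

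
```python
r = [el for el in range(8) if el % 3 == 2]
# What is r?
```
Trace:
  el=0
  el=1
  el=2
  el=3
  el=4
  el=5
  el=6
  el=7
  r=[2, 5]

Final answer: [2, 5]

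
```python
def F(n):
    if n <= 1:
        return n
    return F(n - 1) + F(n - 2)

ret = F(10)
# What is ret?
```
Call trace (a repeated sub-call is expanded the first time; later identical calls just restate its return value):
F(n=10)
  F(n=9)
    F(n=8)
      F(n=7)
        F(n=6)
          F(n=5)
            F(n=4)
              F(n=3)
                F(n=2)
                  F(n=1)
                  -> return 1
                  F(n=0)
                  -> return 0
                -> return 1
                F(n=1)
                -> return 1
              -> return 2
              F(n=2) -> return 1  (same call as traced above)
            -> return 3
            F(n=3) -> return 2  (same call as traced above)
          -> return 5
          F(n=4) -> return 3  (same call as traced above)
        -> return 8
        F(n=5) -> return 5  (same call as traced above)
      -> return 13
      F(n=6) -> return 8  (same call as traced above)
    -> return 21
    F(n=7) -> return 13  (same call as traced above)
  -> return 34
  F(n=8) -> return 21  (same call as traced above)
-> return 55

Final answer: 55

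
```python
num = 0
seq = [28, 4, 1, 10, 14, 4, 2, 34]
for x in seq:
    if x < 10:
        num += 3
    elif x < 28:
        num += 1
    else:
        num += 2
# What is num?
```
Trace:
  num=0
  num=2, x=28
  num=5, x=4
  num=8, x=1
  num=9, x=10
  num=10, x=14
  num=13, x=4
  num=16, x=2
  num=18, x=34

Final answer: 18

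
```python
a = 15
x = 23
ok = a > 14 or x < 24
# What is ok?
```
Trace:
  a=15
  a=15, x=23
  a=15, x=23, ok=True

Final answer: True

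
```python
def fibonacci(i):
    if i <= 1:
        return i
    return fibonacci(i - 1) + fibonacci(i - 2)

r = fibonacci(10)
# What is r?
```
Call trace (a repeated sub-call is expanded the first time; later identical calls just restate its return value):
fibonacci(i=10)
  fibonacci(i=9)
    fibonacci(i=8)
      fibonacci(i=7)
        fibonacci(i=6)
          fibonacci(i=5)
            fibonacci(i=4)
              fibonacci(i=3)
                fibonacci(i=2)
                  fibonacci(i=1)
                  -> return 1
                  fibonacci(i=0)
                  -> return 0
                -> return 1
                fibonacci(i=1)
                -> return 1
              -> return 2
              fibonacci(i=2) -> return 1  (same call as traced above)
            -> return 3
            fibonacci(i=3) -> return 2  (same call as traced above)
          -> return 5
          fibonacci(i=4) -> return 3  (same call as traced above)
        -> return 8
        fibonacci(i=5) -> return 5  (same call as traced above)
      -> return 13
      fibonacci(i=6) -> return 8  (same call as traced above)
    -> return 21
    fibonacci(i=7) -> return 13  (same call as traced above)
  -> return 34
  fibonacci(i=8) -> return 21  (same call as traced above)
-> return 55

Final answer: 55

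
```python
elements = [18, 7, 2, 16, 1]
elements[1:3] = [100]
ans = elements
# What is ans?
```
Trace:
  elements=[18, 7, 2, 16, 1]
  elements=[18, 100, 16, 1]
  elements=[18, 100, 16, 1], ans=[18, 100, 16, 1]

Final answer: [18, 100, 16, 1]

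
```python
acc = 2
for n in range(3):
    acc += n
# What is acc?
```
Trace:
  acc=2
  acc=2, n=0
  acc=3, n=1
  acc=5, n=2

Final answer: 5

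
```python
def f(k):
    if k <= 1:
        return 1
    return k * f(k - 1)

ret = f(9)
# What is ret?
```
Call trace:
f(k=9)
  f(k=8)
    f(k=7)
      f(k=6)
        f(k=5)
          f(k=4)
            f(k=3)
              f(k=2)
                f(k=1)
                -> return 1
              -> return 2
            -> return 6
          -> return 24
        -> return 120
      -> return 720
    -> return 5040
  -> return 40320
-> return 362880

Final answer: 362880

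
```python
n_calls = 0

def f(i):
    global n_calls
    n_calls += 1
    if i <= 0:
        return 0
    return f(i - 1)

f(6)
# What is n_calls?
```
Call trace:
f(i=6)
  f(i=5)
    f(i=4)
      f(i=3)
        f(i=2)
          f(i=1)
            f(i=0)
            -> return 0
          -> return 0
        -> return 0
      -> return 0
    -> return 0
  -> return 0
-> return 0

n_calls is incremented once per call. f is entered once for each i = 6, 5, 4, 3, 2, 1, 0 (the i <= 0 call returns without recursing), i.e. 6 + 1 calls.
n_calls = 7

Final answer: 7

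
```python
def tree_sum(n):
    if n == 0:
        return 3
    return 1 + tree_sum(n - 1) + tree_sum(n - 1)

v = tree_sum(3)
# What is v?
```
Call trace (a repeated sub-call is expanded the first time; later identical calls just restate its return value):
tree_sum(n=3)
  tree_sum(n=2)
    tree_sum(n=1)
      tree_sum(n=0)
      -> return 3
      tree_sum(n=0)
      -> return 3
    -> return 7
    tree_sum(n=1) -> return 7  (same call as traced above)
  -> return 15
  tree_sum(n=2) -> return 15  (same call as traced above)
-> return 31

Final answer: 31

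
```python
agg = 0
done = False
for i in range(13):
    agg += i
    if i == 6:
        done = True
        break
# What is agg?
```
Trace:
  agg=0
  agg=0, done=False
  agg=0, done=False, i=0
  agg=1, done=False, i=1
  agg=3, done=False, i=2
  agg=6, done=False, i=3
  agg=10, done=False, i=4
  agg=15, done=False, i=5
  agg=21, done=True, i=6

Final answer: 21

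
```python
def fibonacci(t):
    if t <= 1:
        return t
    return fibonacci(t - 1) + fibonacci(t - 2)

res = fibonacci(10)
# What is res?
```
Call trace (a repeated sub-call is expanded the first time; later identical calls just restate its return value):
fibonacci(t=10)
  fibonacci(t=9)
    fibonacci(t=8)
      fibonacci(t=7)
        fibonacci(t=6)
          fibonacci(t=5)
            fibonacci(t=4)
              fibonacci(t=3)
                fibonacci(t=2)
                  fibonacci(t=1)
                  -> return 1
                  fibonacci(t=0)
                  -> return 0
                -> return 1
                fibonacci(t=1)
                -> return 1
              -> return 2
              fibonacci(t=2) -> return 1  (same call as traced above)
            -> return 3
            fibonacci(t=3) -> return 2  (same call as traced above)
          -> return 5
          fibonacci(t=4) -> return 3  (same call as traced above)
        -> return 8
        fibonacci(t=5) -> return 5  (same call as traced above)
      -> return 13
      fibonacci(t=6) -> return 8  (same call as traced above)
    -> return 21
    fibonacci(t=7) -> return 13  (same call as traced above)
  -> return 34
  fibonacci(t=8) -> return 21  (same call as traced above)
-> return 55

Final answer: 55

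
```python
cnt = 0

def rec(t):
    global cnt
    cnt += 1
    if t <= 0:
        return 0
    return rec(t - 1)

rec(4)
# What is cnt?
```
Call trace:
rec(t=4)
  rec(t=3)
    rec(t=2)
      rec(t=1)
        rec(t=0)
        -> return 0
      -> return 0
    -> return 0
  -> return 0
-> return 0

cnt is incremented once per call. rec is entered once for each t = 4, 3, 2, 1, 0 (the t <= 0 call returns without recursing), i.e. 4 + 1 calls.
cnt = 5

Final answer: 5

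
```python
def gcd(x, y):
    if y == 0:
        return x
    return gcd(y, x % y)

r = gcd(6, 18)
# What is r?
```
Call trace:
gcd(x=6, y=18)
  gcd(x=18, y=6)
    gcd(x=6, y=0)
    -> return 6
  -> return 6
-> return 6

Final answer: 6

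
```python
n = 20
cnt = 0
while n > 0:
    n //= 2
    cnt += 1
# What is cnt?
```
Trace:
  n=20
  n=20, cnt=0
  n=10, cnt=1
  n=5, cnt=2
  n=2, cnt=3
  n=1, cnt=4
  n=0, cnt=5

Final answer: 5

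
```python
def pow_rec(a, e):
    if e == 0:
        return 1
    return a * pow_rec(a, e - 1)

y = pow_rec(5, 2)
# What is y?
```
Call trace:
pow_rec(a=5, e=2)
  pow_rec(a=5, e=1)
    pow_rec(a=5, e=0)
    -> return 1
  -> return 5
-> return 25

Final answer: 25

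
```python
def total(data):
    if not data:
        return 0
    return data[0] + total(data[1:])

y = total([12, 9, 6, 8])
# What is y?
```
Call trace:
total(data=[12, 9, 6, 8])
  total(data=[9, 6, 8])
    total(data=[6, 8])
      total(data=[8])
        total(data=[])
        -> return 0
      -> return 8
    -> return 14
  -> return 23
-> return 35

Final answer: 35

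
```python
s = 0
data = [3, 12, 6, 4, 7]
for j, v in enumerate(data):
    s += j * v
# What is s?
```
Trace:
  s=0
  s=0, j=0, v=3
  s=12, j=1, v=12
  s=24, j=2, v=6
  s=36, j=3, v=4
  s=64, j=4, v=7

Final answer: 64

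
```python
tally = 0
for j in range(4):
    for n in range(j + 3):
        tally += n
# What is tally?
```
Trace:
  tally=0
  tally=0, j=0, n=0
  tally=1, j=0, n=1
  tally=3, j=0, n=2
  tally=3, j=1, n=0
  tally=4, j=1, n=1
  tally=6, j=1, n=2
  tally=9, j=1, n=3
  tally=9, j=2, n=0
  tally=10, j=2, n=1
  tally=12, j=2, n=2
  tally=15, j=2, n=3
  tally=19, j=2, n=4
  tally=19, j=3, n=0
  tally=20, j=3, n=1
  tally=22, j=3, n=2
  tally=25, j=3, n=3
  tally=29, j=3, n=4
  tally=34, j=3, n=5

Final answer: 34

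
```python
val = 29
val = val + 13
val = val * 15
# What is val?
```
Trace:
  val=29
  val=42
  val=630

Final answer: 630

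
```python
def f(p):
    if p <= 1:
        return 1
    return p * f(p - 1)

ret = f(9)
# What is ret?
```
Call trace:
f(p=9)
  f(p=8)
    f(p=7)
      f(p=6)
        f(p=5)
          f(p=4)
            f(p=3)
              f(p=2)
                f(p=1)
                -> return 1
              -> return 2
            -> return 6
          -> return 24
        -> return 120
      -> return 720
    -> return 5040
  -> return 40320
-> return 362880

Final answer: 362880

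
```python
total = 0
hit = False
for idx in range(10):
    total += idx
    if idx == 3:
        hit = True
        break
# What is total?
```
Trace:
  total=0
  total=0, hit=False
  total=0, hit=False, idx=0
  total=1, hit=False, idx=1
  total=3, hit=False, idx=2
  total=6, hit=True, idx=3

Final answer: 6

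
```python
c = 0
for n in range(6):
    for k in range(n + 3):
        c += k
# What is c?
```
Trace:
  c=0
  c=0, n=0, k=0
  c=1, n=0, k=1
  c=3, n=0, k=2
  c=3, n=1, k=0
  c=4, n=1, k=1
  c=6, n=1, k=2
  c=9, n=1, k=3
  c=9, n=2, k=0
  c=10, n=2, k=1
  c=12, n=2, k=2
  c=15, n=2, k=3
  c=19, n=2, k=4
  c=19, n=3, k=0
  c=20, n=3, k=1
  c=22, n=3, k=2
  c=25, n=3, k=3
  c=29, n=3, k=4
  c=34, n=3, k=5
  c=34, n=4, k=0
  c=35, n=4, k=1
  c=37, n=4, k=2
  c=40, n=4, k=3
  c=44, n=4, k=4
  c=49, n=4, k=5
  c=55, n=4, k=6
  c=55, n=5, k=0
  c=56, n=5, k=1
  c=58, n=5, k=2
  c=61, n=5, k=3
  c=65, n=5, k=4
  c=70, n=5, k=5
  c=76, n=5, k=6
  c=83, n=5, k=7

Final answer: 83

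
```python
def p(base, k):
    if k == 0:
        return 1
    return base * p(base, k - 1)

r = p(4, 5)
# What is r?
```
Call trace:
p(base=4, k=5)
  p(base=4, k=4)
    p(base=4, k=3)
      p(base=4, k=2)
        p(base=4, k=1)
          p(base=4, k=0)
          -> return 1
        -> return 4
      -> return 16
    -> return 64
  -> return 256
-> return 1024

Final answer: 1024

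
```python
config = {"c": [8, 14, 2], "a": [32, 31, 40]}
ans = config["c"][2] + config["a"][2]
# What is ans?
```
Trace:
  config={'c': [8, 14, 2], 'a': [32, 31, 40]}
  config={'c': [8, 14, 2], 'a': [32, 31, 40]}, ans=42

Final answer: 42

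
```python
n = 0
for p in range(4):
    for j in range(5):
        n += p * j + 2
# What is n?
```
Trace:
  n=0
  n=2, p=0, j=0
  n=4, p=0, j=1
  n=6, p=0, j=2
  n=8, p=0, j=3
  n=10, p=0, j=4
  n=12, p=1, j=0
  n=15, p=1, j=1
  n=19, p=1, j=2
  n=24, p=1, j=3
  n=30, p=1, j=4
  n=32, p=2, j=0
  n=36, p=2, j=1
  n=42, p=2, j=2
  n=50, p=2, j=3
  n=60, p=2, j=4
  n=62, p=3, j=0
  n=67, p=3, j=1
  n=75, p=3, j=2
  n=86, p=3, j=3
  n=100, p=3, j=4

Final answer: 100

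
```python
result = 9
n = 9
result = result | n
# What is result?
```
Trace:
  result=9
  result=9, n=9
  result=9, n=9

Final answer: 9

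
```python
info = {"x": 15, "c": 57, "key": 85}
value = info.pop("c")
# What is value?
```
Trace:
  info={'x': 15, 'c': 57, 'key': 85}
  info={'x': 15, 'key': 85}, value=57

Final answer: 57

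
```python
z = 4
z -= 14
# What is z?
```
Trace:
  z=4
  z=-10

Final answer: -10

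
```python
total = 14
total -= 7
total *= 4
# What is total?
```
Trace:
  total=14
  total=7
  total=28

Final answer: 28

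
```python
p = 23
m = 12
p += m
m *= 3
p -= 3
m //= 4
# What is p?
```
Trace:
  p=23
  p=23, m=12
  p=35, m=12
  p=35, m=36
  p=32, m=36
  p=32, m=9

Final answer: 32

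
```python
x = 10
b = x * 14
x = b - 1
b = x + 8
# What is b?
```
Trace:
  x=10
  x=10, b=140
  x=139, b=140
  x=139, b=147

Final answer: 147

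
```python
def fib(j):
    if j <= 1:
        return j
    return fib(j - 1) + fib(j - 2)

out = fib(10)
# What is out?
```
Call trace (a repeated sub-call is expanded the first time; later identical calls just restate its return value):
fib(j=10)
  fib(j=9)
    fib(j=8)
      fib(j=7)
        fib(j=6)
          fib(j=5)
            fib(j=4)
              fib(j=3)
                fib(j=2)
                  fib(j=1)
                  -> return 1
                  fib(j=0)
                  -> return 0
                -> return 1
                fib(j=1)
                -> return 1
              -> return 2
              fib(j=2) -> return 1  (same call as traced above)
            -> return 3
            fib(j=3) -> return 2  (same call as traced above)
          -> return 5
          fib(j=4) -> return 3  (same call as traced above)
        -> return 8
        fib(j=5) -> return 5  (same call as traced above)
      -> return 13
      fib(j=6) -> return 8  (same call as traced above)
    -> return 21
    fib(j=7) -> return 13  (same call as traced above)
  -> return 34
  fib(j=8) -> return 21  (same call as traced above)
-> return 55

Final answer: 55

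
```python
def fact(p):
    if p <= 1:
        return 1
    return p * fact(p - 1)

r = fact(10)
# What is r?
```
Call trace:
fact(p=10)
  fact(p=9)
    fact(p=8)
      fact(p=7)
        fact(p=6)
          fact(p=5)
            fact(p=4)
              fact(p=3)
                fact(p=2)
                  fact(p=1)
                  -> return 1
                -> return 2
              -> return 6
            -> return 24
          -> return 120
        -> return 720
      -> return 5040
    -> return 40320
  -> return 362880
-> return 3628800

Final answer: 3628800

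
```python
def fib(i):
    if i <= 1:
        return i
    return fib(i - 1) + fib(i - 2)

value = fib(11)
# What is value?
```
Call trace (a repeated sub-call is expanded the first time; later identical calls just restate its return value):
fib(i=11)
  fib(i=10)
    fib(i=9)
      fib(i=8)
        fib(i=7)
          fib(i=6)
            fib(i=5)
              fib(i=4)
                fib(i=3)
                  fib(i=2)
                    fib(i=1)
                    -> return 1
                    fib(i=0)
                    -> return 0
                  -> return 1
                  fib(i=1)
                  -> return 1
                -> return 2
                fib(i=2) -> return 1  (same call as traced above)
              -> return 3
              fib(i=3) -> return 2  (same call as traced above)
            -> return 5
            fib(i=4) -> return 3  (same call as traced above)
          -> return 8
          fib(i=5) -> return 5  (same call as traced above)
        -> return 13
        fib(i=6) -> return 8  (same call as traced above)
      -> return 21
      fib(i=7) -> return 13  (same call as traced above)
    -> return 34
    fib(i=8) -> return 21  (same call as traced above)
  -> return 55
  fib(i=9) -> return 34  (same call as traced above)
-> return 89

Final answer: 89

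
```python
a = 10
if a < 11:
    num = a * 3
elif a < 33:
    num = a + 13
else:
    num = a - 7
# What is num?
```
Trace:
  a=10
  a=10, num=30

Final answer: 30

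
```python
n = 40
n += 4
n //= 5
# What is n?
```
Trace:
  n=40
  n=44
  n=8

Final answer: 8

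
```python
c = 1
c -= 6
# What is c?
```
Trace:
  c=1
  c=-5

Final answer: -5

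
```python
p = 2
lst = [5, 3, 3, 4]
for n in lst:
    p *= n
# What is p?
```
Trace:
  p=2
  p=10, n=5
  p=30, n=3
  p=90, n=3
  p=360, n=4

Final answer: 360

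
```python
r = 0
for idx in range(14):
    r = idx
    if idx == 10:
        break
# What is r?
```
Trace:
  r=0
  r=0, idx=0
  r=1, idx=1
  r=2, idx=2
  r=3, idx=3
  r=4, idx=4
  r=5, idx=5
  r=6, idx=6
  r=7, idx=7
  r=8, idx=8
  r=9, idx=9
  r=10, idx=10

Final answer: 10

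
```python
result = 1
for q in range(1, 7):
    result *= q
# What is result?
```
Trace:
  result=1
  result=1, q=1
  result=2, q=2
  result=6, q=3
  result=24, q=4
  result=120, q=5
  result=720, q=6

Final answer: 720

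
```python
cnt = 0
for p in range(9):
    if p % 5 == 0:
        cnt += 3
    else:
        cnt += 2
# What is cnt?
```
Trace:
  cnt=0
  cnt=3, p=0
  cnt=5, p=1
  cnt=7, p=2
  cnt=9, p=3
  cnt=11, p=4
  cnt=14, p=5
  cnt=16, p=6
  cnt=18, p=7
  cnt=20, p=8

Final answer: 20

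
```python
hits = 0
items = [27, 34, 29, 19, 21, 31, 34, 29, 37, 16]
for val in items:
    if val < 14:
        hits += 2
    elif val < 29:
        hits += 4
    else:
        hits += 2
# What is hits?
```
Trace:
  hits=0
  hits=4, val=27
  hits=6, val=34
  hits=8, val=29
  hits=12, val=19
  hits=16, val=21
  hits=18, val=31
  hits=20, val=34
  hits=22, val=29
  hits=24, val=37
  hits=28, val=16

Final answer: 28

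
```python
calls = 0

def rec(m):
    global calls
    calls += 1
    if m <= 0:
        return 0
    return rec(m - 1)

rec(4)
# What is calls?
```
Call trace:
rec(m=4)
  rec(m=3)
    rec(m=2)
      rec(m=1)
        rec(m=0)
        -> return 0
      -> return 0
    -> return 0
  -> return 0
-> return 0

calls is incremented once per call. rec is entered once for each m = 4, 3, 2, 1, 0 (the m <= 0 call returns without recursing), i.e. 4 + 1 calls.
calls = 5

Final answer: 5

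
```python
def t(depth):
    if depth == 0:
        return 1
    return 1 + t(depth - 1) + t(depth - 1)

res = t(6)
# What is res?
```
Call trace (a repeated sub-call is expanded the first time; later identical calls just restate its return value):
t(depth=6)
  t(depth=5)
    t(depth=4)
      t(depth=3)
        t(depth=2)
          t(depth=1)
            t(depth=0)
            -> return 1
            t(depth=0)
            -> return 1
          -> return 3
          t(depth=1) -> return 3  (same call as traced above)
        -> return 7
        t(depth=2) -> return 7  (same call as traced above)
      -> return 15
      t(depth=3) -> return 15  (same call as traced above)
    -> return 31
    t(depth=4) -> return 31  (same call as traced above)
  -> return 63
  t(depth=5) -> return 63  (same call as traced above)
-> return 127

Final answer: 127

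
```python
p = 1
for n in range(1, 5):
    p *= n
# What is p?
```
Trace:
  p=1
  p=1, n=1
  p=2, n=2
  p=6, n=3
  p=24, n=4

Final answer: 24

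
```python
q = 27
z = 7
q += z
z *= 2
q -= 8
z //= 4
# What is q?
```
Trace:
  q=27
  q=27, z=7
  q=34, z=7
  q=34, z=14
  q=26, z=14
  q=26, z=3

Final answer: 26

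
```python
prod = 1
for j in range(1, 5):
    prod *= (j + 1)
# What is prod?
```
Trace:
  prod=1
  prod=2, j=1
  prod=6, j=2
  prod=24, j=3
  prod=120, j=4

Final answer: 120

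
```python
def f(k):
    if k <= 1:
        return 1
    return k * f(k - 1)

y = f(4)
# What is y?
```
Call trace:
f(k=4)
  f(k=3)
    f(k=2)
      f(k=1)
      -> return 1
    -> return 2
  -> return 6
-> return 24

Final answer: 24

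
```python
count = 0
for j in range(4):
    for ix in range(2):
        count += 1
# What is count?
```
Trace:
  count=0
  count=1, j=0, ix=0
  count=2, j=0, ix=1
  count=3, j=1, ix=0
  count=4, j=1, ix=1
  count=5, j=2, ix=0
  count=6, j=2, ix=1
  count=7, j=3, ix=0
  count=8, j=3, ix=1

Final answer: 8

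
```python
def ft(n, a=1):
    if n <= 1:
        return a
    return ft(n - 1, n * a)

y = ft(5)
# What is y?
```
Call trace:
ft(n=5, a=1)
  ft(n=4, a=5)
    ft(n=3, a=20)
      ft(n=2, a=60)
        ft(n=1, a=120)
        -> return 120
      -> return 120
    -> return 120
  -> return 120
-> return 120

Final answer: 120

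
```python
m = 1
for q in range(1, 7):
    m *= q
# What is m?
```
Trace:
  m=1
  m=1, q=1
  m=2, q=2
  m=6, q=3
  m=24, q=4
  m=120, q=5
  m=720, q=6

Final answer: 720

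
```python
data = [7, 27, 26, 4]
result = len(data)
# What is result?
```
Trace:
  data=[7, 27, 26, 4]
  data=[7, 27, 26, 4], result=4

Final answer: 4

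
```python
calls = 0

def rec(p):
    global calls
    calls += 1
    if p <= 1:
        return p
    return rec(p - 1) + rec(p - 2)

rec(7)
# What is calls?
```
Call trace (a repeated sub-call is expanded the first time; later identical calls just restate its return value):
rec(p=7)
  rec(p=6)
    rec(p=5)
      rec(p=4)
        rec(p=3)
          rec(p=2)
            rec(p=1)
            -> return 1
            rec(p=0)
            -> return 0
          -> return 1
          rec(p=1)
          -> return 1
        -> return 2
        rec(p=2) -> return 1  (same call as traced above)
      -> return 3
      rec(p=3) -> return 2  (same call as traced above)
    -> return 5
    rec(p=4) -> return 3  (same call as traced above)
  -> return 8
  rec(p=5) -> return 5  (same call as traced above)
-> return 13

calls is incremented once per call, so count the calls in each subtree. Let C(p) = number of calls made by rec(p).
C(0) = C(1) = 1 (base case, no recursion); C(p) = 1 + C(p - 1) + C(p - 2) otherwise.
C(2) = 1 + C(1) + C(0) = 1 + 1 + 1 = 3
C(3) = 1 + C(2) + C(1) = 1 + 3 + 1 = 5
C(4) = 1 + C(3) + C(2) = 1 + 5 + 3 = 9
C(5) = 1 + C(4) + C(3) = 1 + 9 + 5 = 15
C(6) = 1 + C(5) + C(4) = 1 + 15 + 9 = 25
C(7) = 1 + C(6) + C(5) = 1 + 25 + 15 = 41
calls = C(7) = 41

Final answer: 41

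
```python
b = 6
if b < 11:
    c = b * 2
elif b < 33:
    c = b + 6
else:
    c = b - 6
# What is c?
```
Trace:
  b=6
  b=6, c=12

Final answer: 12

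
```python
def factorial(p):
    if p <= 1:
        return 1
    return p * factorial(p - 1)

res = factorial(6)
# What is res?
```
Call trace:
factorial(p=6)
  factorial(p=5)
    factorial(p=4)
      factorial(p=3)
        factorial(p=2)
          factorial(p=1)
          -> return 1
        -> return 2
      -> return 6
    -> return 24
  -> return 120
-> return 720

Final answer: 720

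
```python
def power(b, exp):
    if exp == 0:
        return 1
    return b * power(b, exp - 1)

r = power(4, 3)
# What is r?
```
Call trace:
power(b=4, exp=3)
  power(b=4, exp=2)
    power(b=4, exp=1)
      power(b=4, exp=0)
      -> return 1
    -> return 4
  -> return 16
-> return 64

Final answer: 64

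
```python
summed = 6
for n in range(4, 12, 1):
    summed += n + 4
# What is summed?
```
Trace:
  summed=6
  summed=14, n=4
  summed=23, n=5
  summed=33, n=6
  summed=44, n=7
  summed=56, n=8
  summed=69, n=9
  summed=83, n=10
  summed=98, n=11

Final answer: 98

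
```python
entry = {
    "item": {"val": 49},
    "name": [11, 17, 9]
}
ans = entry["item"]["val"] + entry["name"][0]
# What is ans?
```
Trace:
  entry={'item': {'val': 49}, 'name': [11, 17, 9]}
  entry={'item': {'val': 49}, 'name': [11, 17, 9]}, ans=60

Final answer: 60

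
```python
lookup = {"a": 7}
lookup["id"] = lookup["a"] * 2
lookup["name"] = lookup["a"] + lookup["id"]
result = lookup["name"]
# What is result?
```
Trace:
  lookup={'a': 7}
  lookup={'a': 7, 'id': 14}
  lookup={'a': 7, 'id': 14, 'name': 21}
  lookup={'a': 7, 'id': 14, 'name': 21}, result=21

Final answer: 21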